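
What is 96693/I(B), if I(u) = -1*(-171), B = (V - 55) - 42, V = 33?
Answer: 32231/57 ≈ 565.46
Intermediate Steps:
B = -64 (B = (33 - 55) - 42 = -22 - 42 = -64)
I(u) = 171
96693/I(B) = 96693/171 = 96693*(1/171) = 32231/57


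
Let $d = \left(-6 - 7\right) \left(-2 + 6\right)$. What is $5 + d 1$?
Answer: $-47$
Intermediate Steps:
$d = -52$ ($d = \left(-13\right) 4 = -52$)
$5 + d 1 = 5 - 52 = -47$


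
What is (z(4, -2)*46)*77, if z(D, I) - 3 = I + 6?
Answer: 24794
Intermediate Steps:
z(D, I) = 9 + I (z(D, I) = 3 + (I + 6) = 3 + (6 + I) = 9 + I)
(z(4, -2)*46)*77 = ((9 - 2)*46)*77 = (7*46)*77 = 322*77 = 24794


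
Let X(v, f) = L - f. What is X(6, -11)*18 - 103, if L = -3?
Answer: 41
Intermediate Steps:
X(v, f) = -3 - f
X(6, -11)*18 - 103 = (-3 - 1*(-11))*18 - 103 = (-3 + 11)*18 - 103 = 8*18 - 103 = 144 - 103 = 41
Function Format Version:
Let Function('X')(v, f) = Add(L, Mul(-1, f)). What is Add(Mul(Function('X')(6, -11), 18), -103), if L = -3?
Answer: 41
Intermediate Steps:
Function('X')(v, f) = Add(-3, Mul(-1, f))
Add(Mul(Function('X')(6, -11), 18), -103) = Add(Mul(Add(-3, Mul(-1, -11)), 18), -103) = Add(Mul(Add(-3, 11), 18), -103) = Add(Mul(8, 18), -103) = Add(144, -103) = 41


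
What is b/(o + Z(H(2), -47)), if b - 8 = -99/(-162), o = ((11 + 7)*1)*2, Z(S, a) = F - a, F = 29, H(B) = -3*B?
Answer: 155/2016 ≈ 0.076885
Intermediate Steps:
Z(S, a) = 29 - a
o = 36 (o = (18*1)*2 = 18*2 = 36)
b = 155/18 (b = 8 - 99/(-162) = 8 - 99*(-1/162) = 8 + 11/18 = 155/18 ≈ 8.6111)
b/(o + Z(H(2), -47)) = (155/18)/(36 + (29 - 1*(-47))) = (155/18)/(36 + (29 + 47)) = (155/18)/(36 + 76) = (155/18)/112 = (1/112)*(155/18) = 155/2016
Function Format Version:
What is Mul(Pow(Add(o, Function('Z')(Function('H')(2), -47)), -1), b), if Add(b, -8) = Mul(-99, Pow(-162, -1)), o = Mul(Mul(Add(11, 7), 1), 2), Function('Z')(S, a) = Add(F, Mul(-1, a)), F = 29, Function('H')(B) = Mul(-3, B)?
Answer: Rational(155, 2016) ≈ 0.076885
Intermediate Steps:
Function('Z')(S, a) = Add(29, Mul(-1, a))
o = 36 (o = Mul(Mul(18, 1), 2) = Mul(18, 2) = 36)
b = Rational(155, 18) (b = Add(8, Mul(-99, Pow(-162, -1))) = Add(8, Mul(-99, Rational(-1, 162))) = Add(8, Rational(11, 18)) = Rational(155, 18) ≈ 8.6111)
Mul(Pow(Add(o, Function('Z')(Function('H')(2), -47)), -1), b) = Mul(Pow(Add(36, Add(29, Mul(-1, -47))), -1), Rational(155, 18)) = Mul(Pow(Add(36, Add(29, 47)), -1), Rational(155, 18)) = Mul(Pow(Add(36, 76), -1), Rational(155, 18)) = Mul(Pow(112, -1), Rational(155, 18)) = Mul(Rational(1, 112), Rational(155, 18)) = Rational(155, 2016)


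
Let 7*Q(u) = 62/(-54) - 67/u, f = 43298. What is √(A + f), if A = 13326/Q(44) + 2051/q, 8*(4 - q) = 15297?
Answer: √19639324452836273170/48435845 ≈ 91.495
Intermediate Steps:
q = -15265/8 (q = 4 - ⅛*15297 = 4 - 15297/8 = -15265/8 ≈ -1908.1)
Q(u) = -31/189 - 67/(7*u) (Q(u) = (62/(-54) - 67/u)/7 = (62*(-1/54) - 67/u)/7 = (-31/27 - 67/u)/7 = -31/189 - 67/(7*u))
A = -1691704341824/48435845 (A = 13326/(((1/189)*(-1809 - 31*44)/44)) + 2051/(-15265/8) = 13326/(((1/189)*(1/44)*(-1809 - 1364))) + 2051*(-8/15265) = 13326/(((1/189)*(1/44)*(-3173))) - 16408/15265 = 13326/(-3173/8316) - 16408/15265 = 13326*(-8316/3173) - 16408/15265 = -110819016/3173 - 16408/15265 = -1691704341824/48435845 ≈ -34927.)
√(A + f) = √(-1691704341824/48435845 + 43298) = √(405470874986/48435845) = √19639324452836273170/48435845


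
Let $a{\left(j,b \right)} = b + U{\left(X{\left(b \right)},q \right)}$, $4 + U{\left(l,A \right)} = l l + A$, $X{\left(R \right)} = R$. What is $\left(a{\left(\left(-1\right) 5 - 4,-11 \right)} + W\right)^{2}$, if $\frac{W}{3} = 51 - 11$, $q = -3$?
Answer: $49729$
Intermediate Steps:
$U{\left(l,A \right)} = -4 + A + l^{2}$ ($U{\left(l,A \right)} = -4 + \left(l l + A\right) = -4 + \left(l^{2} + A\right) = -4 + \left(A + l^{2}\right) = -4 + A + l^{2}$)
$W = 120$ ($W = 3 \left(51 - 11\right) = 3 \cdot 40 = 120$)
$a{\left(j,b \right)} = -7 + b + b^{2}$ ($a{\left(j,b \right)} = b - \left(7 - b^{2}\right) = b + \left(-7 + b^{2}\right) = -7 + b + b^{2}$)
$\left(a{\left(\left(-1\right) 5 - 4,-11 \right)} + W\right)^{2} = \left(\left(-7 - 11 + \left(-11\right)^{2}\right) + 120\right)^{2} = \left(\left(-7 - 11 + 121\right) + 120\right)^{2} = \left(103 + 120\right)^{2} = 223^{2} = 49729$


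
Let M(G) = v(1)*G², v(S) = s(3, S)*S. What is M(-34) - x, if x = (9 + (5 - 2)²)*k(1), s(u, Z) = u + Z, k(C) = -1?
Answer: 4642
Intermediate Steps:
s(u, Z) = Z + u
v(S) = S*(3 + S) (v(S) = (S + 3)*S = (3 + S)*S = S*(3 + S))
M(G) = 4*G² (M(G) = (1*(3 + 1))*G² = (1*4)*G² = 4*G²)
x = -18 (x = (9 + (5 - 2)²)*(-1) = (9 + 3²)*(-1) = (9 + 9)*(-1) = 18*(-1) = -18)
M(-34) - x = 4*(-34)² - 1*(-18) = 4*1156 + 18 = 4624 + 18 = 4642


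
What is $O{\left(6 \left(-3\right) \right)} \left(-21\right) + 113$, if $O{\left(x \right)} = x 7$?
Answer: $2759$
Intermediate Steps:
$O{\left(x \right)} = 7 x$
$O{\left(6 \left(-3\right) \right)} \left(-21\right) + 113 = 7 \cdot 6 \left(-3\right) \left(-21\right) + 113 = 7 \left(-18\right) \left(-21\right) + 113 = \left(-126\right) \left(-21\right) + 113 = 2646 + 113 = 2759$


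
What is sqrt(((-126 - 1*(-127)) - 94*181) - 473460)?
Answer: 3*I*sqrt(54497) ≈ 700.34*I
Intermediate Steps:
sqrt(((-126 - 1*(-127)) - 94*181) - 473460) = sqrt(((-126 + 127) - 17014) - 473460) = sqrt((1 - 17014) - 473460) = sqrt(-17013 - 473460) = sqrt(-490473) = 3*I*sqrt(54497)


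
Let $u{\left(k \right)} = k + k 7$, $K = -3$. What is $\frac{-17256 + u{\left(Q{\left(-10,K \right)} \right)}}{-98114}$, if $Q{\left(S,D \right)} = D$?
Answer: $\frac{8640}{49057} \approx 0.17612$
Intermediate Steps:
$u{\left(k \right)} = 8 k$ ($u{\left(k \right)} = k + 7 k = 8 k$)
$\frac{-17256 + u{\left(Q{\left(-10,K \right)} \right)}}{-98114} = \frac{-17256 + 8 \left(-3\right)}{-98114} = \left(-17256 - 24\right) \left(- \frac{1}{98114}\right) = \left(-17280\right) \left(- \frac{1}{98114}\right) = \frac{8640}{49057}$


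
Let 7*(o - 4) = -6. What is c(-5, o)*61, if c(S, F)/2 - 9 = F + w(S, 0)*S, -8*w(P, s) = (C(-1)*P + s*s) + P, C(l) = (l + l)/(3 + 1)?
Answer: 72285/56 ≈ 1290.8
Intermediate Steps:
C(l) = l/2 (C(l) = (2*l)/4 = (2*l)*(¼) = l/2)
w(P, s) = -s²/8 - P/16 (w(P, s) = -((((½)*(-1))*P + s*s) + P)/8 = -((-P/2 + s²) + P)/8 = -((s² - P/2) + P)/8 = -(s² + P/2)/8 = -s²/8 - P/16)
o = 22/7 (o = 4 + (⅐)*(-6) = 4 - 6/7 = 22/7 ≈ 3.1429)
c(S, F) = 18 + 2*F - S²/8 (c(S, F) = 18 + 2*(F + (-⅛*0² - S/16)*S) = 18 + 2*(F + (-⅛*0 - S/16)*S) = 18 + 2*(F + (0 - S/16)*S) = 18 + 2*(F + (-S/16)*S) = 18 + 2*(F - S²/16) = 18 + (2*F - S²/8) = 18 + 2*F - S²/8)
c(-5, o)*61 = (18 + 2*(22/7) - ⅛*(-5)²)*61 = (18 + 44/7 - ⅛*25)*61 = (18 + 44/7 - 25/8)*61 = (1185/56)*61 = 72285/56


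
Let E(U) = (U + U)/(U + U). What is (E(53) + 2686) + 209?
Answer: 2896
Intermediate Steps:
E(U) = 1 (E(U) = (2*U)/((2*U)) = (2*U)*(1/(2*U)) = 1)
(E(53) + 2686) + 209 = (1 + 2686) + 209 = 2687 + 209 = 2896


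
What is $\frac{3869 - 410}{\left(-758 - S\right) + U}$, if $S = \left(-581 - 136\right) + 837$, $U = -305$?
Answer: $- \frac{3459}{1183} \approx -2.9239$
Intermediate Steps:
$S = 120$ ($S = -717 + 837 = 120$)
$\frac{3869 - 410}{\left(-758 - S\right) + U} = \frac{3869 - 410}{\left(-758 - 120\right) - 305} = \frac{3459}{\left(-758 - 120\right) - 305} = \frac{3459}{-878 - 305} = \frac{3459}{-1183} = 3459 \left(- \frac{1}{1183}\right) = - \frac{3459}{1183}$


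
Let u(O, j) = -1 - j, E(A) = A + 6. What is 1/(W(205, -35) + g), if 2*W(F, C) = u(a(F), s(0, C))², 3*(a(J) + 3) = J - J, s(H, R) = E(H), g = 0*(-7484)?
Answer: 2/49 ≈ 0.040816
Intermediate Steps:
g = 0
E(A) = 6 + A
s(H, R) = 6 + H
a(J) = -3 (a(J) = -3 + (J - J)/3 = -3 + (⅓)*0 = -3 + 0 = -3)
W(F, C) = 49/2 (W(F, C) = (-1 - (6 + 0))²/2 = (-1 - 1*6)²/2 = (-1 - 6)²/2 = (½)*(-7)² = (½)*49 = 49/2)
1/(W(205, -35) + g) = 1/(49/2 + 0) = 1/(49/2) = 2/49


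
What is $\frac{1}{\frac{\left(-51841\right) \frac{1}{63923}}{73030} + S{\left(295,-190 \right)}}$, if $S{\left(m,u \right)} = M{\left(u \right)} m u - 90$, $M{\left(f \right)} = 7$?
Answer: $- \frac{4668296690}{1832026353075441} \approx -2.5482 \cdot 10^{-6}$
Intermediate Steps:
$S{\left(m,u \right)} = -90 + 7 m u$ ($S{\left(m,u \right)} = 7 m u - 90 = -90 + 7 m u$)
$\frac{1}{\frac{\left(-51841\right) \frac{1}{63923}}{73030} + S{\left(295,-190 \right)}} = \frac{1}{\frac{\left(-51841\right) \frac{1}{63923}}{73030} + \left(-90 + 7 \cdot 295 \left(-190\right)\right)} = \frac{1}{\left(-51841\right) \frac{1}{63923} \cdot \frac{1}{73030} - 392440} = \frac{1}{\left(- \frac{51841}{63923}\right) \frac{1}{73030} - 392440} = \frac{1}{- \frac{51841}{4668296690} - 392440} = \frac{1}{- \frac{1832026353075441}{4668296690}} = - \frac{4668296690}{1832026353075441}$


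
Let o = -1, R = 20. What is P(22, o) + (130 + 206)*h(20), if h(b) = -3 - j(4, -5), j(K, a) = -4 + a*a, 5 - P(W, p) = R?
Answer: -8079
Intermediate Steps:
P(W, p) = -15 (P(W, p) = 5 - 1*20 = 5 - 20 = -15)
j(K, a) = -4 + a**2
h(b) = -24 (h(b) = -3 - (-4 + (-5)**2) = -3 - (-4 + 25) = -3 - 1*21 = -3 - 21 = -24)
P(22, o) + (130 + 206)*h(20) = -15 + (130 + 206)*(-24) = -15 + 336*(-24) = -15 - 8064 = -8079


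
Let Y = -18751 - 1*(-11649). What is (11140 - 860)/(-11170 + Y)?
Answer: -1285/2284 ≈ -0.56261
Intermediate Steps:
Y = -7102 (Y = -18751 + 11649 = -7102)
(11140 - 860)/(-11170 + Y) = (11140 - 860)/(-11170 - 7102) = 10280/(-18272) = 10280*(-1/18272) = -1285/2284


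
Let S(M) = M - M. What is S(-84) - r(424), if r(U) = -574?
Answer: 574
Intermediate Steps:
S(M) = 0
S(-84) - r(424) = 0 - 1*(-574) = 0 + 574 = 574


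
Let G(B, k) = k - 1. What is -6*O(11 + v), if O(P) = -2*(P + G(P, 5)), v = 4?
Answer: 228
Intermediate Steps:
G(B, k) = -1 + k
O(P) = -8 - 2*P (O(P) = -2*(P + (-1 + 5)) = -2*(P + 4) = -2*(4 + P) = -8 - 2*P)
-6*O(11 + v) = -6*(-8 - 2*(11 + 4)) = -6*(-8 - 2*15) = -6*(-8 - 30) = -6*(-38) = 228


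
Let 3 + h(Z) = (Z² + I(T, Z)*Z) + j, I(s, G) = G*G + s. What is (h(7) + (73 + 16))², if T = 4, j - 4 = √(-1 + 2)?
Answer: 261121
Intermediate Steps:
j = 5 (j = 4 + √(-1 + 2) = 4 + √1 = 4 + 1 = 5)
I(s, G) = s + G² (I(s, G) = G² + s = s + G²)
h(Z) = 2 + Z² + Z*(4 + Z²) (h(Z) = -3 + ((Z² + (4 + Z²)*Z) + 5) = -3 + ((Z² + Z*(4 + Z²)) + 5) = -3 + (5 + Z² + Z*(4 + Z²)) = 2 + Z² + Z*(4 + Z²))
(h(7) + (73 + 16))² = ((2 + 7² + 7*(4 + 7²)) + (73 + 16))² = ((2 + 49 + 7*(4 + 49)) + 89)² = ((2 + 49 + 7*53) + 89)² = ((2 + 49 + 371) + 89)² = (422 + 89)² = 511² = 261121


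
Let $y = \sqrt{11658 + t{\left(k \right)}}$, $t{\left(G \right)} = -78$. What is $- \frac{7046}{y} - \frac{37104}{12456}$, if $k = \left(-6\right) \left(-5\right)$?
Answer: $- \frac{1546}{519} - \frac{3523 \sqrt{2895}}{2895} \approx -68.456$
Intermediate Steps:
$k = 30$
$y = 2 \sqrt{2895}$ ($y = \sqrt{11658 - 78} = \sqrt{11580} = 2 \sqrt{2895} \approx 107.61$)
$- \frac{7046}{y} - \frac{37104}{12456} = - \frac{7046}{2 \sqrt{2895}} - \frac{37104}{12456} = - 7046 \frac{\sqrt{2895}}{5790} - \frac{1546}{519} = - \frac{3523 \sqrt{2895}}{2895} - \frac{1546}{519} = - \frac{1546}{519} - \frac{3523 \sqrt{2895}}{2895}$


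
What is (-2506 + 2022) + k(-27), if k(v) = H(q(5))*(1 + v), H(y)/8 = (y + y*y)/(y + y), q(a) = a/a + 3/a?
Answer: -3772/5 ≈ -754.40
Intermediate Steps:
q(a) = 1 + 3/a
H(y) = 4*(y + y**2)/y (H(y) = 8*((y + y*y)/(y + y)) = 8*((y + y**2)/((2*y))) = 8*((y + y**2)*(1/(2*y))) = 8*((y + y**2)/(2*y)) = 4*(y + y**2)/y)
k(v) = 52/5 + 52*v/5 (k(v) = (4 + 4*((3 + 5)/5))*(1 + v) = (4 + 4*((1/5)*8))*(1 + v) = (4 + 4*(8/5))*(1 + v) = (4 + 32/5)*(1 + v) = 52*(1 + v)/5 = 52/5 + 52*v/5)
(-2506 + 2022) + k(-27) = (-2506 + 2022) + (52/5 + (52/5)*(-27)) = -484 + (52/5 - 1404/5) = -484 - 1352/5 = -3772/5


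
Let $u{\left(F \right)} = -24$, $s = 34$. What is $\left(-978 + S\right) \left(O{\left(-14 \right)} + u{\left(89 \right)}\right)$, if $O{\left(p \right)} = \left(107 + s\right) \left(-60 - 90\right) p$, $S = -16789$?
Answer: $-5260382292$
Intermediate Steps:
$O{\left(p \right)} = - 21150 p$ ($O{\left(p \right)} = \left(107 + 34\right) \left(-60 - 90\right) p = 141 \left(-150\right) p = - 21150 p$)
$\left(-978 + S\right) \left(O{\left(-14 \right)} + u{\left(89 \right)}\right) = \left(-978 - 16789\right) \left(\left(-21150\right) \left(-14\right) - 24\right) = - 17767 \left(296100 - 24\right) = \left(-17767\right) 296076 = -5260382292$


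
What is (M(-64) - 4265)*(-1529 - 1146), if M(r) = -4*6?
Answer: 11473075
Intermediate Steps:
M(r) = -24
(M(-64) - 4265)*(-1529 - 1146) = (-24 - 4265)*(-1529 - 1146) = -4289*(-2675) = 11473075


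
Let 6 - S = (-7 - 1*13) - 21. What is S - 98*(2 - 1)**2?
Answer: -51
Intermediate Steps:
S = 47 (S = 6 - ((-7 - 1*13) - 21) = 6 - ((-7 - 13) - 21) = 6 - (-20 - 21) = 6 - 1*(-41) = 6 + 41 = 47)
S - 98*(2 - 1)**2 = 47 - 98*(2 - 1)**2 = 47 - 98*1**2 = 47 - 98*1 = 47 - 98 = -51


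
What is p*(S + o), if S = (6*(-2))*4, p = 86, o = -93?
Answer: -12126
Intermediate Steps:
S = -48 (S = -12*4 = -48)
p*(S + o) = 86*(-48 - 93) = 86*(-141) = -12126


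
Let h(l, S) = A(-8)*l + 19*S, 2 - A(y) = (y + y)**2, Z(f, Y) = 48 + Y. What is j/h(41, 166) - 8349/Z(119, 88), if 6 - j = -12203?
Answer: -15568541/246840 ≈ -63.071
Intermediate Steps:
j = 12209 (j = 6 - 1*(-12203) = 6 + 12203 = 12209)
A(y) = 2 - 4*y**2 (A(y) = 2 - (y + y)**2 = 2 - (2*y)**2 = 2 - 4*y**2)
h(l, S) = -254*l + 19*S (h(l, S) = (2 - 4*(-8)**2)*l + 19*S = (2 - 4*64)*l + 19*S = (2 - 256)*l + 19*S = -254*l + 19*S)
j/h(41, 166) - 8349/Z(119, 88) = 12209/(-254*41 + 19*166) - 8349/(48 + 88) = 12209/(-10414 + 3154) - 8349/136 = 12209/(-7260) - 8349*1/136 = 12209*(-1/7260) - 8349/136 = -12209/7260 - 8349/136 = -15568541/246840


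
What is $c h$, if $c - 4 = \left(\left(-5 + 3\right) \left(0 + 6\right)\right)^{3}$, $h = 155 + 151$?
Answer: $-527544$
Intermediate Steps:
$h = 306$
$c = -1724$ ($c = 4 + \left(\left(-5 + 3\right) \left(0 + 6\right)\right)^{3} = 4 + \left(\left(-2\right) 6\right)^{3} = 4 + \left(-12\right)^{3} = 4 - 1728 = -1724$)
$c h = \left(-1724\right) 306 = -527544$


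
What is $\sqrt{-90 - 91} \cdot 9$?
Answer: $9 i \sqrt{181} \approx 121.08 i$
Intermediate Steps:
$\sqrt{-90 - 91} \cdot 9 = \sqrt{-181} \cdot 9 = i \sqrt{181} \cdot 9 = 9 i \sqrt{181}$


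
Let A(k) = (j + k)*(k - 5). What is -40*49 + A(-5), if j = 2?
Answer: -1930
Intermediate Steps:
A(k) = (-5 + k)*(2 + k) (A(k) = (2 + k)*(k - 5) = (2 + k)*(-5 + k) = (-5 + k)*(2 + k))
-40*49 + A(-5) = -40*49 + (-10 + (-5)**2 - 3*(-5)) = -1960 + (-10 + 25 + 15) = -1960 + 30 = -1930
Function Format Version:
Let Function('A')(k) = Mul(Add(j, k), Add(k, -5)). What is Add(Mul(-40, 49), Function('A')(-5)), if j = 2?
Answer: -1930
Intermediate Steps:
Function('A')(k) = Mul(Add(-5, k), Add(2, k)) (Function('A')(k) = Mul(Add(2, k), Add(k, -5)) = Mul(Add(2, k), Add(-5, k)) = Mul(Add(-5, k), Add(2, k)))
Add(Mul(-40, 49), Function('A')(-5)) = Add(Mul(-40, 49), Add(-10, Pow(-5, 2), Mul(-3, -5))) = Add(-1960, Add(-10, 25, 15)) = Add(-1960, 30) = -1930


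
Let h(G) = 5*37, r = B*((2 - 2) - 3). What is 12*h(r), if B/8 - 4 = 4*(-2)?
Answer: 2220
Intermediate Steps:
B = -32 (B = 32 + 8*(4*(-2)) = 32 + 8*(-8) = 32 - 64 = -32)
r = 96 (r = -32*((2 - 2) - 3) = -32*(0 - 3) = -32*(-3) = 96)
h(G) = 185
12*h(r) = 12*185 = 2220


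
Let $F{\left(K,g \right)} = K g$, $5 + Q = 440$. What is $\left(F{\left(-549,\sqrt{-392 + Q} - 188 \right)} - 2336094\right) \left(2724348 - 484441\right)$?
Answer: $-5001448021974 - 1229708943 \sqrt{43} \approx -5.0095 \cdot 10^{12}$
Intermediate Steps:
$Q = 435$ ($Q = -5 + 440 = 435$)
$\left(F{\left(-549,\sqrt{-392 + Q} - 188 \right)} - 2336094\right) \left(2724348 - 484441\right) = \left(- 549 \left(\sqrt{-392 + 435} - 188\right) - 2336094\right) \left(2724348 - 484441\right) = \left(- 549 \left(\sqrt{43} - 188\right) - 2336094\right) 2239907 = \left(- 549 \left(-188 + \sqrt{43}\right) - 2336094\right) 2239907 = \left(\left(103212 - 549 \sqrt{43}\right) - 2336094\right) 2239907 = \left(-2232882 - 549 \sqrt{43}\right) 2239907 = -5001448021974 - 1229708943 \sqrt{43}$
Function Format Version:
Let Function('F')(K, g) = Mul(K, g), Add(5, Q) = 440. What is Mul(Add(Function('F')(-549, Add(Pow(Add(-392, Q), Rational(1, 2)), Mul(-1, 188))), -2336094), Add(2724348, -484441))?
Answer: Add(-5001448021974, Mul(-1229708943, Pow(43, Rational(1, 2)))) ≈ -5.0095e+12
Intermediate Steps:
Q = 435 (Q = Add(-5, 440) = 435)
Mul(Add(Function('F')(-549, Add(Pow(Add(-392, Q), Rational(1, 2)), Mul(-1, 188))), -2336094), Add(2724348, -484441)) = Mul(Add(Mul(-549, Add(Pow(Add(-392, 435), Rational(1, 2)), Mul(-1, 188))), -2336094), Add(2724348, -484441)) = Mul(Add(Mul(-549, Add(Pow(43, Rational(1, 2)), -188)), -2336094), 2239907) = Mul(Add(Mul(-549, Add(-188, Pow(43, Rational(1, 2)))), -2336094), 2239907) = Mul(Add(Add(103212, Mul(-549, Pow(43, Rational(1, 2)))), -2336094), 2239907) = Mul(Add(-2232882, Mul(-549, Pow(43, Rational(1, 2)))), 2239907) = Add(-5001448021974, Mul(-1229708943, Pow(43, Rational(1, 2))))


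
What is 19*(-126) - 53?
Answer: -2447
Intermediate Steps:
19*(-126) - 53 = -2394 - 53 = -2447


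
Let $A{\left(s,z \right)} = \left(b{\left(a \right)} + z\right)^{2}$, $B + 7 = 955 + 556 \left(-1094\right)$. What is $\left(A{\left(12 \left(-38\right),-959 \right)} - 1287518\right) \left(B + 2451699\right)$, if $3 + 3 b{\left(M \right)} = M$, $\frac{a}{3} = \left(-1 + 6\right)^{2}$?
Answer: $-762270583219$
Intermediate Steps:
$a = 75$ ($a = 3 \left(-1 + 6\right)^{2} = 3 \cdot 5^{2} = 3 \cdot 25 = 75$)
$b{\left(M \right)} = -1 + \frac{M}{3}$
$B = -607316$ ($B = -7 + \left(955 + 556 \left(-1094\right)\right) = -7 + \left(955 - 608264\right) = -7 - 607309 = -607316$)
$A{\left(s,z \right)} = \left(24 + z\right)^{2}$ ($A{\left(s,z \right)} = \left(\left(-1 + \frac{1}{3} \cdot 75\right) + z\right)^{2} = \left(\left(-1 + 25\right) + z\right)^{2} = \left(24 + z\right)^{2}$)
$\left(A{\left(12 \left(-38\right),-959 \right)} - 1287518\right) \left(B + 2451699\right) = \left(\left(24 - 959\right)^{2} - 1287518\right) \left(-607316 + 2451699\right) = \left(\left(-935\right)^{2} - 1287518\right) 1844383 = \left(874225 - 1287518\right) 1844383 = \left(-413293\right) 1844383 = -762270583219$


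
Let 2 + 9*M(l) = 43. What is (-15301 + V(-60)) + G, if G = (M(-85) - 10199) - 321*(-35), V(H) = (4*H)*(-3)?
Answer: -121864/9 ≈ -13540.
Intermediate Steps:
M(l) = 41/9 (M(l) = -2/9 + (⅑)*43 = -2/9 + 43/9 = 41/9)
V(H) = -12*H
G = 9365/9 (G = (41/9 - 10199) - 321*(-35) = -91750/9 + 11235 = 9365/9 ≈ 1040.6)
(-15301 + V(-60)) + G = (-15301 - 12*(-60)) + 9365/9 = (-15301 + 720) + 9365/9 = -14581 + 9365/9 = -121864/9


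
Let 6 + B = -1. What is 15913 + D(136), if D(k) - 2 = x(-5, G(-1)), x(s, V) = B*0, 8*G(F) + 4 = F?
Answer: 15915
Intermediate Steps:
B = -7 (B = -6 - 1 = -7)
G(F) = -1/2 + F/8
x(s, V) = 0 (x(s, V) = -7*0 = 0)
D(k) = 2 (D(k) = 2 + 0 = 2)
15913 + D(136) = 15913 + 2 = 15915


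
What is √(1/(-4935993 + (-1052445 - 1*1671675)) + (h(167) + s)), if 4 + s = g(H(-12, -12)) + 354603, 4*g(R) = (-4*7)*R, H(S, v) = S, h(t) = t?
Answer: √20821650966649419537/7660113 ≈ 595.69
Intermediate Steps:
g(R) = -7*R (g(R) = ((-4*7)*R)/4 = (-28*R)/4 = -7*R)
s = 354683 (s = -4 + (-7*(-12) + 354603) = -4 + (84 + 354603) = -4 + 354687 = 354683)
√(1/(-4935993 + (-1052445 - 1*1671675)) + (h(167) + s)) = √(1/(-4935993 + (-1052445 - 1*1671675)) + (167 + 354683)) = √(1/(-4935993 + (-1052445 - 1671675)) + 354850) = √(1/(-4935993 - 2724120) + 354850) = √(1/(-7660113) + 354850) = √(-1/7660113 + 354850) = √(2718191098049/7660113) = √20821650966649419537/7660113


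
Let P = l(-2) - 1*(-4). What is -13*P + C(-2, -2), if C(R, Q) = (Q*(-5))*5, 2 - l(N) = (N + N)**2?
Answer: 180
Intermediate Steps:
l(N) = 2 - 4*N**2 (l(N) = 2 - (N + N)**2 = 2 - (2*N)**2 = 2 - 4*N**2)
P = -10 (P = (2 - 4*(-2)**2) - 1*(-4) = (2 - 4*4) + 4 = (2 - 16) + 4 = -14 + 4 = -10)
C(R, Q) = -25*Q (C(R, Q) = -5*Q*5 = -25*Q)
-13*P + C(-2, -2) = -13*(-10) - 25*(-2) = 130 + 50 = 180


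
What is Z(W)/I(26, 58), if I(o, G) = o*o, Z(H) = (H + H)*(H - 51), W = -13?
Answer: 32/13 ≈ 2.4615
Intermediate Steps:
Z(H) = 2*H*(-51 + H) (Z(H) = (2*H)*(-51 + H) = 2*H*(-51 + H))
I(o, G) = o²
Z(W)/I(26, 58) = (2*(-13)*(-51 - 13))/(26²) = (2*(-13)*(-64))/676 = 1664*(1/676) = 32/13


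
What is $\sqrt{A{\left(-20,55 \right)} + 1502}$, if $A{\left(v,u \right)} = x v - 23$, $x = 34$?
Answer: $\sqrt{799} \approx 28.267$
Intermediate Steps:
$A{\left(v,u \right)} = -23 + 34 v$ ($A{\left(v,u \right)} = 34 v - 23 = -23 + 34 v$)
$\sqrt{A{\left(-20,55 \right)} + 1502} = \sqrt{\left(-23 + 34 \left(-20\right)\right) + 1502} = \sqrt{\left(-23 - 680\right) + 1502} = \sqrt{-703 + 1502} = \sqrt{799}$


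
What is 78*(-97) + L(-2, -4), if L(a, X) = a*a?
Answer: -7562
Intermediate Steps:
L(a, X) = a**2
78*(-97) + L(-2, -4) = 78*(-97) + (-2)**2 = -7566 + 4 = -7562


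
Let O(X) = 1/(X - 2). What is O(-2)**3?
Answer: -1/64 ≈ -0.015625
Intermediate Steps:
O(X) = 1/(-2 + X)
O(-2)**3 = (1/(-2 - 2))**3 = (1/(-4))**3 = (-1/4)**3 = -1/64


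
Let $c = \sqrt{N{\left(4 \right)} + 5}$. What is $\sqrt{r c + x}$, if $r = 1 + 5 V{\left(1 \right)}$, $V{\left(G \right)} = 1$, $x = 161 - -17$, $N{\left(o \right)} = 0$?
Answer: $\sqrt{178 + 6 \sqrt{5}} \approx 13.835$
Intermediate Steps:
$x = 178$ ($x = 161 + 17 = 178$)
$r = 6$ ($r = 1 + 5 \cdot 1 = 1 + 5 = 6$)
$c = \sqrt{5}$ ($c = \sqrt{0 + 5} = \sqrt{5} \approx 2.2361$)
$\sqrt{r c + x} = \sqrt{6 \sqrt{5} + 178} = \sqrt{178 + 6 \sqrt{5}}$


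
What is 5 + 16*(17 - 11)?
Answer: 101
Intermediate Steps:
5 + 16*(17 - 11) = 5 + 16*6 = 5 + 96 = 101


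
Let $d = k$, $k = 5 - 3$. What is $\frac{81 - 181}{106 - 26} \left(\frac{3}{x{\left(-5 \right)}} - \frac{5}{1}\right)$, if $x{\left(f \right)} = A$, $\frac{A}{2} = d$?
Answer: $\frac{85}{16} \approx 5.3125$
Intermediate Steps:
$k = 2$
$d = 2$
$A = 4$ ($A = 2 \cdot 2 = 4$)
$x{\left(f \right)} = 4$
$\frac{81 - 181}{106 - 26} \left(\frac{3}{x{\left(-5 \right)}} - \frac{5}{1}\right) = \frac{81 - 181}{106 - 26} \left(\frac{3}{4} - \frac{5}{1}\right) = - \frac{100}{80} \left(3 \cdot \frac{1}{4} - 5\right) = \left(-100\right) \frac{1}{80} \left(\frac{3}{4} - 5\right) = \left(- \frac{5}{4}\right) \left(- \frac{17}{4}\right) = \frac{85}{16}$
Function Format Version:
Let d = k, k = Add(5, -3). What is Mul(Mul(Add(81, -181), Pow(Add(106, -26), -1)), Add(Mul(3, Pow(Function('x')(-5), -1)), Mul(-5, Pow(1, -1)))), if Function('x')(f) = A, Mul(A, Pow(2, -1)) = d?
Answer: Rational(85, 16) ≈ 5.3125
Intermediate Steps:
k = 2
d = 2
A = 4 (A = Mul(2, 2) = 4)
Function('x')(f) = 4
Mul(Mul(Add(81, -181), Pow(Add(106, -26), -1)), Add(Mul(3, Pow(Function('x')(-5), -1)), Mul(-5, Pow(1, -1)))) = Mul(Mul(Add(81, -181), Pow(Add(106, -26), -1)), Add(Mul(3, Pow(4, -1)), Mul(-5, Pow(1, -1)))) = Mul(Mul(-100, Pow(80, -1)), Add(Mul(3, Rational(1, 4)), Mul(-5, 1))) = Mul(Mul(-100, Rational(1, 80)), Add(Rational(3, 4), -5)) = Mul(Rational(-5, 4), Rational(-17, 4)) = Rational(85, 16)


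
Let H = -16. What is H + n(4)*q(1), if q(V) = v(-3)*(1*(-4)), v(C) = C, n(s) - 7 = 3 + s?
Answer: 152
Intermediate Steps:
n(s) = 10 + s (n(s) = 7 + (3 + s) = 10 + s)
q(V) = 12 (q(V) = -3*(-4) = 12)
H + n(4)*q(1) = -16 + (10 + 4)*12 = -16 + 14*12 = -16 + 168 = 152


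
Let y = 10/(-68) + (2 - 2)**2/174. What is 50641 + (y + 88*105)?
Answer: 2035949/34 ≈ 59881.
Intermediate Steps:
y = -5/34 (y = 10*(-1/68) + 0**2*(1/174) = -5/34 + 0*(1/174) = -5/34 + 0 = -5/34 ≈ -0.14706)
50641 + (y + 88*105) = 50641 + (-5/34 + 88*105) = 50641 + (-5/34 + 9240) = 50641 + 314155/34 = 2035949/34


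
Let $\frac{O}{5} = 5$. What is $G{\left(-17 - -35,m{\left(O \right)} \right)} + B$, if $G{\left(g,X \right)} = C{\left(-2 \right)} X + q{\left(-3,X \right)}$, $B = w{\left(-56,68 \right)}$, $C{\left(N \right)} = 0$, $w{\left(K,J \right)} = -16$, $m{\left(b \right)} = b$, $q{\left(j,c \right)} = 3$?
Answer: $-13$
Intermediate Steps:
$O = 25$ ($O = 5 \cdot 5 = 25$)
$B = -16$
$G{\left(g,X \right)} = 3$ ($G{\left(g,X \right)} = 0 X + 3 = 0 + 3 = 3$)
$G{\left(-17 - -35,m{\left(O \right)} \right)} + B = 3 - 16 = -13$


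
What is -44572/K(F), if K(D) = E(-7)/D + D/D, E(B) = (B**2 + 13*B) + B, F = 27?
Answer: 54702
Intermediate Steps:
E(B) = B**2 + 14*B
K(D) = 1 - 49/D (K(D) = (-7*(14 - 7))/D + D/D = (-7*7)/D + 1 = -49/D + 1 = 1 - 49/D)
-44572/K(F) = -44572*27/(-49 + 27) = -44572/((1/27)*(-22)) = -44572/(-22/27) = -44572*(-27/22) = 54702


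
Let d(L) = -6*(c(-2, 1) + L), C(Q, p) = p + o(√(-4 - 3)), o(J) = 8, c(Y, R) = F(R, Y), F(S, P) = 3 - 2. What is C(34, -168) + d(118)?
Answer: -874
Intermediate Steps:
F(S, P) = 1
c(Y, R) = 1
C(Q, p) = 8 + p (C(Q, p) = p + 8 = 8 + p)
d(L) = -6 - 6*L (d(L) = -6*(1 + L) = -6 - 6*L)
C(34, -168) + d(118) = (8 - 168) + (-6 - 6*118) = -160 + (-6 - 708) = -160 - 714 = -874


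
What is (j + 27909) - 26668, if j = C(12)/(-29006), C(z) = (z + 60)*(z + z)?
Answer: 17997359/14503 ≈ 1240.9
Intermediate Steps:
C(z) = 2*z*(60 + z) (C(z) = (60 + z)*(2*z) = 2*z*(60 + z))
j = -864/14503 (j = (2*12*(60 + 12))/(-29006) = (2*12*72)*(-1/29006) = 1728*(-1/29006) = -864/14503 ≈ -0.059574)
(j + 27909) - 26668 = (-864/14503 + 27909) - 26668 = 404763363/14503 - 26668 = 17997359/14503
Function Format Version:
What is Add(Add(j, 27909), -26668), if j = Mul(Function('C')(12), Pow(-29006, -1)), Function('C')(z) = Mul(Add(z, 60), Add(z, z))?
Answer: Rational(17997359, 14503) ≈ 1240.9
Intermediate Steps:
Function('C')(z) = Mul(2, z, Add(60, z)) (Function('C')(z) = Mul(Add(60, z), Mul(2, z)) = Mul(2, z, Add(60, z)))
j = Rational(-864, 14503) (j = Mul(Mul(2, 12, Add(60, 12)), Pow(-29006, -1)) = Mul(Mul(2, 12, 72), Rational(-1, 29006)) = Mul(1728, Rational(-1, 29006)) = Rational(-864, 14503) ≈ -0.059574)
Add(Add(j, 27909), -26668) = Add(Add(Rational(-864, 14503), 27909), -26668) = Add(Rational(404763363, 14503), -26668) = Rational(17997359, 14503)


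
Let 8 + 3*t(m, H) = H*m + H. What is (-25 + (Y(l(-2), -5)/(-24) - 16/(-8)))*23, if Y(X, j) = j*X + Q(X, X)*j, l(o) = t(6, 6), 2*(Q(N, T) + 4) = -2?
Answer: -35903/72 ≈ -498.65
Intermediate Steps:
Q(N, T) = -5 (Q(N, T) = -4 + (½)*(-2) = -4 - 1 = -5)
t(m, H) = -8/3 + H/3 + H*m/3 (t(m, H) = -8/3 + (H*m + H)/3 = -8/3 + (H + H*m)/3 = -8/3 + (H/3 + H*m/3) = -8/3 + H/3 + H*m/3)
l(o) = 34/3 (l(o) = -8/3 + (⅓)*6 + (⅓)*6*6 = -8/3 + 2 + 12 = 34/3)
Y(X, j) = -5*j + X*j (Y(X, j) = j*X - 5*j = X*j - 5*j = -5*j + X*j)
(-25 + (Y(l(-2), -5)/(-24) - 16/(-8)))*23 = (-25 + (-5*(-5 + 34/3)/(-24) - 16/(-8)))*23 = (-25 + (-5*19/3*(-1/24) - 16*(-⅛)))*23 = (-25 + (-95/3*(-1/24) + 2))*23 = (-25 + (95/72 + 2))*23 = (-25 + 239/72)*23 = -1561/72*23 = -35903/72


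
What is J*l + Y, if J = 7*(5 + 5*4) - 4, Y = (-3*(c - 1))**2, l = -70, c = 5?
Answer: -11826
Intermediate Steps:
Y = 144 (Y = (-3*(5 - 1))**2 = (-3*4)**2 = (-12)**2 = 144)
J = 171 (J = 7*(5 + 20) - 4 = 7*25 - 4 = 175 - 4 = 171)
J*l + Y = 171*(-70) + 144 = -11970 + 144 = -11826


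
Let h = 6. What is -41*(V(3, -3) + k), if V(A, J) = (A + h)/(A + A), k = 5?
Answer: -533/2 ≈ -266.50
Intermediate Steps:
V(A, J) = (6 + A)/(2*A) (V(A, J) = (A + 6)/(A + A) = (6 + A)/((2*A)) = (6 + A)*(1/(2*A)) = (6 + A)/(2*A))
-41*(V(3, -3) + k) = -41*((1/2)*(6 + 3)/3 + 5) = -41*((1/2)*(1/3)*9 + 5) = -41*(3/2 + 5) = -41*13/2 = -533/2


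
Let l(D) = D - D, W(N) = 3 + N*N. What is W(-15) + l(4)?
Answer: 228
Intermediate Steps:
W(N) = 3 + N**2
l(D) = 0
W(-15) + l(4) = (3 + (-15)**2) + 0 = (3 + 225) + 0 = 228 + 0 = 228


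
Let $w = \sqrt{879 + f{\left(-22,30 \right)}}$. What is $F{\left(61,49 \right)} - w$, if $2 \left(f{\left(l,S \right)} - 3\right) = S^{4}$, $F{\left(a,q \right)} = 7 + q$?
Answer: $56 - 3 \sqrt{45098} \approx -581.09$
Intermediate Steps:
$f{\left(l,S \right)} = 3 + \frac{S^{4}}{2}$
$w = 3 \sqrt{45098}$ ($w = \sqrt{879 + \left(3 + \frac{30^{4}}{2}\right)} = \sqrt{879 + \left(3 + \frac{1}{2} \cdot 810000\right)} = \sqrt{879 + \left(3 + 405000\right)} = \sqrt{879 + 405003} = \sqrt{405882} = 3 \sqrt{45098} \approx 637.09$)
$F{\left(61,49 \right)} - w = \left(7 + 49\right) - 3 \sqrt{45098} = 56 - 3 \sqrt{45098}$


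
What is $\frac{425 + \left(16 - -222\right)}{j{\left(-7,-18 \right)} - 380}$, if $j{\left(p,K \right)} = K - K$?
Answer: $- \frac{663}{380} \approx -1.7447$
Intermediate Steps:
$j{\left(p,K \right)} = 0$
$\frac{425 + \left(16 - -222\right)}{j{\left(-7,-18 \right)} - 380} = \frac{425 + \left(16 - -222\right)}{0 - 380} = \frac{425 + \left(16 + 222\right)}{-380} = \left(425 + 238\right) \left(- \frac{1}{380}\right) = 663 \left(- \frac{1}{380}\right) = - \frac{663}{380}$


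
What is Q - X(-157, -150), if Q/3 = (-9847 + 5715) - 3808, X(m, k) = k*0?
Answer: -23820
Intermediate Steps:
X(m, k) = 0
Q = -23820 (Q = 3*((-9847 + 5715) - 3808) = 3*(-4132 - 3808) = 3*(-7940) = -23820)
Q - X(-157, -150) = -23820 - 1*0 = -23820 + 0 = -23820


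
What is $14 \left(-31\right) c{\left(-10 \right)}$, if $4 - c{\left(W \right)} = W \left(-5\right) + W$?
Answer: $15624$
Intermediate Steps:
$c{\left(W \right)} = 4 + 4 W$ ($c{\left(W \right)} = 4 - \left(W \left(-5\right) + W\right) = 4 - \left(- 5 W + W\right) = 4 - - 4 W = 4 + 4 W$)
$14 \left(-31\right) c{\left(-10 \right)} = 14 \left(-31\right) \left(4 + 4 \left(-10\right)\right) = - 434 \left(4 - 40\right) = \left(-434\right) \left(-36\right) = 15624$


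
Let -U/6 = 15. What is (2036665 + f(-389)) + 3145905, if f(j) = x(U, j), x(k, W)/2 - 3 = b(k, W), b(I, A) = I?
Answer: 5182396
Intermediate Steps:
U = -90 (U = -6*15 = -90)
x(k, W) = 6 + 2*k
f(j) = -174 (f(j) = 6 + 2*(-90) = 6 - 180 = -174)
(2036665 + f(-389)) + 3145905 = (2036665 - 174) + 3145905 = 2036491 + 3145905 = 5182396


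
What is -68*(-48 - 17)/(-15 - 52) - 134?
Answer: -13398/67 ≈ -199.97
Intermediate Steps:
-68*(-48 - 17)/(-15 - 52) - 134 = -(-4420)/(-67) - 134 = -(-4420)*(-1)/67 - 134 = -68*65/67 - 134 = -4420/67 - 134 = -13398/67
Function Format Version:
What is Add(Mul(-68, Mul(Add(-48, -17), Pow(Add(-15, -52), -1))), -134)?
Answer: Rational(-13398, 67) ≈ -199.97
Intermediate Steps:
Add(Mul(-68, Mul(Add(-48, -17), Pow(Add(-15, -52), -1))), -134) = Add(Mul(-68, Mul(-65, Pow(-67, -1))), -134) = Add(Mul(-68, Mul(-65, Rational(-1, 67))), -134) = Add(Mul(-68, Rational(65, 67)), -134) = Add(Rational(-4420, 67), -134) = Rational(-13398, 67)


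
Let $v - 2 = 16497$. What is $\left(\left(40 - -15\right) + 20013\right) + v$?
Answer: $36567$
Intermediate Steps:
$v = 16499$ ($v = 2 + 16497 = 16499$)
$\left(\left(40 - -15\right) + 20013\right) + v = \left(\left(40 - -15\right) + 20013\right) + 16499 = \left(\left(40 + 15\right) + 20013\right) + 16499 = \left(55 + 20013\right) + 16499 = 20068 + 16499 = 36567$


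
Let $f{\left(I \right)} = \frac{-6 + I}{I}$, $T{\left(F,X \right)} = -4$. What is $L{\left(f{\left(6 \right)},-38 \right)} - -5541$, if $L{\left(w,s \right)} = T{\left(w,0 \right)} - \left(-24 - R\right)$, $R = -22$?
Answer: $5539$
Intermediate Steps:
$f{\left(I \right)} = \frac{-6 + I}{I}$
$L{\left(w,s \right)} = -2$ ($L{\left(w,s \right)} = -4 - \left(-24 - -22\right) = -4 - \left(-24 + 22\right) = -4 - -2 = -4 + 2 = -2$)
$L{\left(f{\left(6 \right)},-38 \right)} - -5541 = -2 - -5541 = -2 + 5541 = 5539$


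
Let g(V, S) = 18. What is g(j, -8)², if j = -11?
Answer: 324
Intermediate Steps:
g(j, -8)² = 18² = 324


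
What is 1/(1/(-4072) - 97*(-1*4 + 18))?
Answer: -4072/5529777 ≈ -0.00073638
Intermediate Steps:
1/(1/(-4072) - 97*(-1*4 + 18)) = 1/(-1/4072 - 97*(-4 + 18)) = 1/(-1/4072 - 97*14) = 1/(-1/4072 - 1358) = 1/(-5529777/4072) = -4072/5529777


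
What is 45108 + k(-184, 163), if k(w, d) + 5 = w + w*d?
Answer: 14927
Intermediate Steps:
k(w, d) = -5 + w + d*w (k(w, d) = -5 + (w + w*d) = -5 + (w + d*w) = -5 + w + d*w)
45108 + k(-184, 163) = 45108 + (-5 - 184 + 163*(-184)) = 45108 + (-5 - 184 - 29992) = 45108 - 30181 = 14927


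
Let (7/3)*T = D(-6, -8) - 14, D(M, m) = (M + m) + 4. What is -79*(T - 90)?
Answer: 55458/7 ≈ 7922.6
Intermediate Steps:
D(M, m) = 4 + M + m
T = -72/7 (T = 3*((4 - 6 - 8) - 14)/7 = 3*(-10 - 14)/7 = (3/7)*(-24) = -72/7 ≈ -10.286)
-79*(T - 90) = -79*(-72/7 - 90) = -79*(-702/7) = 55458/7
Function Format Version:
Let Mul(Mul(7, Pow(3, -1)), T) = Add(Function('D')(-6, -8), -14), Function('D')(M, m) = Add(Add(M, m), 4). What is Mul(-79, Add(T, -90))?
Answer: Rational(55458, 7) ≈ 7922.6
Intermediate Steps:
Function('D')(M, m) = Add(4, M, m)
T = Rational(-72, 7) (T = Mul(Rational(3, 7), Add(Add(4, -6, -8), -14)) = Mul(Rational(3, 7), Add(-10, -14)) = Mul(Rational(3, 7), -24) = Rational(-72, 7) ≈ -10.286)
Mul(-79, Add(T, -90)) = Mul(-79, Add(Rational(-72, 7), -90)) = Mul(-79, Rational(-702, 7)) = Rational(55458, 7)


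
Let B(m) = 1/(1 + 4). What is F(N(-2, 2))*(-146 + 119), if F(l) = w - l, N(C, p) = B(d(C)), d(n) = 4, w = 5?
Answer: -648/5 ≈ -129.60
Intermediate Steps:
B(m) = 1/5
N(C, p) = 1/5
F(l) = 5 - l
F(N(-2, 2))*(-146 + 119) = (5 - 1*1/5)*(-146 + 119) = (5 - 1/5)*(-27) = (24/5)*(-27) = -648/5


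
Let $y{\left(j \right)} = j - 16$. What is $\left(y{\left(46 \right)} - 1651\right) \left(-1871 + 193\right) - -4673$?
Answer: $2724711$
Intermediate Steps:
$y{\left(j \right)} = -16 + j$ ($y{\left(j \right)} = j - 16 = -16 + j$)
$\left(y{\left(46 \right)} - 1651\right) \left(-1871 + 193\right) - -4673 = \left(\left(-16 + 46\right) - 1651\right) \left(-1871 + 193\right) - -4673 = \left(30 - 1651\right) \left(-1678\right) + 4673 = \left(-1621\right) \left(-1678\right) + 4673 = 2720038 + 4673 = 2724711$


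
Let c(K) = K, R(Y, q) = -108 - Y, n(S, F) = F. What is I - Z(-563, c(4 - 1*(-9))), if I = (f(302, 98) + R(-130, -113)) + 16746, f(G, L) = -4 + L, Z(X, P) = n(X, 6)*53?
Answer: 16544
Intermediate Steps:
Z(X, P) = 318 (Z(X, P) = 6*53 = 318)
I = 16862 (I = ((-4 + 98) + (-108 - 1*(-130))) + 16746 = (94 + (-108 + 130)) + 16746 = (94 + 22) + 16746 = 116 + 16746 = 16862)
I - Z(-563, c(4 - 1*(-9))) = 16862 - 1*318 = 16862 - 318 = 16544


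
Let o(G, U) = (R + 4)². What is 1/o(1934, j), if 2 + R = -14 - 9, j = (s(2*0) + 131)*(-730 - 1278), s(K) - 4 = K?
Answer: 1/441 ≈ 0.0022676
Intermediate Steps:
s(K) = 4 + K
j = -271080 (j = ((4 + 2*0) + 131)*(-730 - 1278) = ((4 + 0) + 131)*(-2008) = (4 + 131)*(-2008) = 135*(-2008) = -271080)
R = -25 (R = -2 + (-14 - 9) = -2 - 23 = -25)
o(G, U) = 441 (o(G, U) = (-25 + 4)² = (-21)² = 441)
1/o(1934, j) = 1/441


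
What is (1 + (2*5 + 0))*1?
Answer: 11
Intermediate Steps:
(1 + (2*5 + 0))*1 = (1 + (10 + 0))*1 = (1 + 10)*1 = 11*1 = 11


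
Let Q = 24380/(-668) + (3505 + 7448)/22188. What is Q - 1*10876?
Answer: -13477764535/1235132 ≈ -10912.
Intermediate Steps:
Q = -44468903/1235132 (Q = 24380*(-1/668) + 10953*(1/22188) = -6095/167 + 3651/7396 = -44468903/1235132 ≈ -36.003)
Q - 1*10876 = -44468903/1235132 - 1*10876 = -44468903/1235132 - 10876 = -13477764535/1235132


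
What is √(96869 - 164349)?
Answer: 2*I*√16870 ≈ 259.77*I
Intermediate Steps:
√(96869 - 164349) = √(-67480) = 2*I*√16870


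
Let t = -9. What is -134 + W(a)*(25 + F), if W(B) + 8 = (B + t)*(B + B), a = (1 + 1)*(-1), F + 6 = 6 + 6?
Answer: 982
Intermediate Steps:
F = 6 (F = -6 + (6 + 6) = -6 + 12 = 6)
a = -2 (a = 2*(-1) = -2)
W(B) = -8 + 2*B*(-9 + B) (W(B) = -8 + (B - 9)*(B + B) = -8 + (-9 + B)*(2*B) = -8 + 2*B*(-9 + B))
-134 + W(a)*(25 + F) = -134 + (-8 - 18*(-2) + 2*(-2)²)*(25 + 6) = -134 + (-8 + 36 + 2*4)*31 = -134 + (-8 + 36 + 8)*31 = -134 + 36*31 = -134 + 1116 = 982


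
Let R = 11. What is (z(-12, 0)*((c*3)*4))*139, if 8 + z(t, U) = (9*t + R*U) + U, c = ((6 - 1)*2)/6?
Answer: -322480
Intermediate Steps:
c = 5/3 (c = (5*2)*(⅙) = 10*(⅙) = 5/3 ≈ 1.6667)
z(t, U) = -8 + 9*t + 12*U (z(t, U) = -8 + ((9*t + 11*U) + U) = -8 + (9*t + 12*U) = -8 + 9*t + 12*U)
(z(-12, 0)*((c*3)*4))*139 = ((-8 + 9*(-12) + 12*0)*(((5/3)*3)*4))*139 = ((-8 - 108 + 0)*(5*4))*139 = -116*20*139 = -2320*139 = -322480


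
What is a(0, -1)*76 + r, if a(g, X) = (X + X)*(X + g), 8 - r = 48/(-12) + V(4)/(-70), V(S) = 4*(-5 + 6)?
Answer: 5742/35 ≈ 164.06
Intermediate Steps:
V(S) = 4 (V(S) = 4*1 = 4)
r = 422/35 (r = 8 - (48/(-12) + 4/(-70)) = 8 - (48*(-1/12) + 4*(-1/70)) = 8 - (-4 - 2/35) = 8 - 1*(-142/35) = 8 + 142/35 = 422/35 ≈ 12.057)
a(g, X) = 2*X*(X + g) (a(g, X) = (2*X)*(X + g) = 2*X*(X + g))
a(0, -1)*76 + r = (2*(-1)*(-1 + 0))*76 + 422/35 = (2*(-1)*(-1))*76 + 422/35 = 2*76 + 422/35 = 152 + 422/35 = 5742/35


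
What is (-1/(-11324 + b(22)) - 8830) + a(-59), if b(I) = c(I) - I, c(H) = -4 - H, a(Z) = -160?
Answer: -102234279/11372 ≈ -8990.0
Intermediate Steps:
b(I) = -4 - 2*I (b(I) = (-4 - I) - I = -4 - 2*I)
(-1/(-11324 + b(22)) - 8830) + a(-59) = (-1/(-11324 + (-4 - 2*22)) - 8830) - 160 = (-1/(-11324 + (-4 - 44)) - 8830) - 160 = (-1/(-11324 - 48) - 8830) - 160 = (-1/(-11372) - 8830) - 160 = (-1*(-1/11372) - 8830) - 160 = (1/11372 - 8830) - 160 = -100414759/11372 - 160 = -102234279/11372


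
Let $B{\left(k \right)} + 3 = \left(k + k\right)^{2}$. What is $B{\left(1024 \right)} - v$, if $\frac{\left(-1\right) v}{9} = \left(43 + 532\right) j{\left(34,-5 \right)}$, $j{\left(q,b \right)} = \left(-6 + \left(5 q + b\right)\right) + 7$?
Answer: $5053351$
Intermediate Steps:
$j{\left(q,b \right)} = 1 + b + 5 q$ ($j{\left(q,b \right)} = \left(-6 + \left(b + 5 q\right)\right) + 7 = \left(-6 + b + 5 q\right) + 7 = 1 + b + 5 q$)
$B{\left(k \right)} = -3 + 4 k^{2}$ ($B{\left(k \right)} = -3 + \left(k + k\right)^{2} = -3 + \left(2 k\right)^{2} = -3 + 4 k^{2}$)
$v = -859050$ ($v = - 9 \left(43 + 532\right) \left(1 - 5 + 5 \cdot 34\right) = - 9 \cdot 575 \left(1 - 5 + 170\right) = - 9 \cdot 575 \cdot 166 = \left(-9\right) 95450 = -859050$)
$B{\left(1024 \right)} - v = \left(-3 + 4 \cdot 1024^{2}\right) - -859050 = \left(-3 + 4 \cdot 1048576\right) + 859050 = \left(-3 + 4194304\right) + 859050 = 4194301 + 859050 = 5053351$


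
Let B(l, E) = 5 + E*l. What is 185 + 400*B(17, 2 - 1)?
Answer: 8985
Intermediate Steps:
185 + 400*B(17, 2 - 1) = 185 + 400*(5 + (2 - 1)*17) = 185 + 400*(5 + 1*17) = 185 + 400*(5 + 17) = 185 + 400*22 = 185 + 8800 = 8985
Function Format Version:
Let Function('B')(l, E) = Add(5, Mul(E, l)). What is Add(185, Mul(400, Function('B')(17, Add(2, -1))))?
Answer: 8985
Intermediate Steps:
Add(185, Mul(400, Function('B')(17, Add(2, -1)))) = Add(185, Mul(400, Add(5, Mul(Add(2, -1), 17)))) = Add(185, Mul(400, Add(5, Mul(1, 17)))) = Add(185, Mul(400, Add(5, 17))) = Add(185, Mul(400, 22)) = Add(185, 8800) = 8985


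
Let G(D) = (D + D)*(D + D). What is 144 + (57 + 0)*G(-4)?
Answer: 3792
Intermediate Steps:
G(D) = 4*D² (G(D) = (2*D)*(2*D) = 4*D²)
144 + (57 + 0)*G(-4) = 144 + (57 + 0)*(4*(-4)²) = 144 + 57*(4*16) = 144 + 57*64 = 144 + 3648 = 3792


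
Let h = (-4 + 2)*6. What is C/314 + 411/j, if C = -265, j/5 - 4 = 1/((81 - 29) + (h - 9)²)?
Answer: 61009397/3097610 ≈ 19.696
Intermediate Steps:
h = -12 (h = -2*6 = -12)
j = 9865/493 (j = 20 + 5/((81 - 29) + (-12 - 9)²) = 20 + 5/(52 + (-21)²) = 20 + 5/(52 + 441) = 20 + 5/493 = 9865/493 ≈ 20.010)
C/314 + 411/j = -265/314 + 411/(9865/493) = -265*1/314 + 411*(493/9865) = -265/314 + 202623/9865 = 61009397/3097610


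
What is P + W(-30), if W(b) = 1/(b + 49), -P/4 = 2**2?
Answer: -303/19 ≈ -15.947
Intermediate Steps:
P = -16 (P = -4*2**2 = -4*4 = -16)
W(b) = 1/(49 + b)
P + W(-30) = -16 + 1/(49 - 30) = -16 + 1/19 = -303/19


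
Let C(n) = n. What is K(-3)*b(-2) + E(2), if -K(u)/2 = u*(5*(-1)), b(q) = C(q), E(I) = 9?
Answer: 69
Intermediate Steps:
b(q) = q
K(u) = 10*u (K(u) = -2*u*5*(-1) = -2*u*(-5) = -(-10)*u = 10*u)
K(-3)*b(-2) + E(2) = (10*(-3))*(-2) + 9 = -30*(-2) + 9 = 60 + 9 = 69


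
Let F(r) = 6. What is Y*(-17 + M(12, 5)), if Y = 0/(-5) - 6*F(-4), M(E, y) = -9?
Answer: 936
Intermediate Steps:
Y = -36 (Y = 0/(-5) - 6*6 = 0*(-⅕) - 36 = 0 - 36 = -36)
Y*(-17 + M(12, 5)) = -36*(-17 - 9) = -36*(-26) = 936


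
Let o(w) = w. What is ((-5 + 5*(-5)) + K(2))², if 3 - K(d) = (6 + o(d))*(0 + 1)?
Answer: 1225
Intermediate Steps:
K(d) = -3 - d (K(d) = 3 - (6 + d)*(0 + 1) = 3 - (6 + d) = 3 + (-6 - d) = -3 - d)
((-5 + 5*(-5)) + K(2))² = ((-5 + 5*(-5)) + (-3 - 1*2))² = ((-5 - 25) + (-3 - 2))² = (-30 - 5)² = (-35)² = 1225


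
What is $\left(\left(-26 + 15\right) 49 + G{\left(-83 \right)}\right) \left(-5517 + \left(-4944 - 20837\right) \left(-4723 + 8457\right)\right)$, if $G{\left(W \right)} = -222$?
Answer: $73262817731$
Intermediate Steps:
$\left(\left(-26 + 15\right) 49 + G{\left(-83 \right)}\right) \left(-5517 + \left(-4944 - 20837\right) \left(-4723 + 8457\right)\right) = \left(\left(-26 + 15\right) 49 - 222\right) \left(-5517 + \left(-4944 - 20837\right) \left(-4723 + 8457\right)\right) = \left(\left(-11\right) 49 - 222\right) \left(-5517 - 96266254\right) = \left(-539 - 222\right) \left(-5517 - 96266254\right) = \left(-761\right) \left(-96271771\right) = 73262817731$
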